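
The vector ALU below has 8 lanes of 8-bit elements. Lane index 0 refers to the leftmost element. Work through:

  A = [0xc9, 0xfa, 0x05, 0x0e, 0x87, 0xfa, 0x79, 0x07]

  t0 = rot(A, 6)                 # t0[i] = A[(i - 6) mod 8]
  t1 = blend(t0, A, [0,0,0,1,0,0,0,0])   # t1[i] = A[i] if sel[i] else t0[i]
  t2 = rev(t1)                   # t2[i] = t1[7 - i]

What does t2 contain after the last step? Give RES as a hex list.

RES = [0xfa, 0xc9, 0x07, 0x79, 0x0e, 0x87, 0x0e, 0x05]

t0 = [0x05, 0x0e, 0x87, 0xfa, 0x79, 0x07, 0xc9, 0xfa]
t1 = [0x05, 0x0e, 0x87, 0x0e, 0x79, 0x07, 0xc9, 0xfa]
t2 = [0xfa, 0xc9, 0x07, 0x79, 0x0e, 0x87, 0x0e, 0x05]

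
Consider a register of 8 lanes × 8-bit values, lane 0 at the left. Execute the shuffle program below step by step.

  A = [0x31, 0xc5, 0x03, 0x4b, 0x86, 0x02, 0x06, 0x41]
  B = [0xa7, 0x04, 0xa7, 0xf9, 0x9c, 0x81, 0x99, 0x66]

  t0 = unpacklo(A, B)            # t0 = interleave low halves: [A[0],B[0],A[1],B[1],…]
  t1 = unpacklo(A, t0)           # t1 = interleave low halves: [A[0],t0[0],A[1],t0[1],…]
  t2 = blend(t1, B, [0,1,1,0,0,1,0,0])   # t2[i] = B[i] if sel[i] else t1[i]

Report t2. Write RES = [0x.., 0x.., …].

RES = [ 0x31  0x04  0xa7  0xa7  0x03  0x81  0x4b  0x04 ]

  t0: 31 a7 c5 04 03 a7 4b f9
  t1: 31 31 c5 a7 03 c5 4b 04
  t2: 31 04 a7 a7 03 81 4b 04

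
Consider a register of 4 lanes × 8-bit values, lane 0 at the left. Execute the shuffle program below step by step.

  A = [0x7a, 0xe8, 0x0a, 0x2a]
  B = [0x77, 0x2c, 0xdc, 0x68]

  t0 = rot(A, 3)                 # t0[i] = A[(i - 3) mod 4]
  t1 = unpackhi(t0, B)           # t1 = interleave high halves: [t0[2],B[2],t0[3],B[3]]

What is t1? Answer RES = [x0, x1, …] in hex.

RES = [ 0x2a  0xdc  0x7a  0x68 ]

→ t0 |e8|0a|2a|7a|
→ t1 |2a|dc|7a|68|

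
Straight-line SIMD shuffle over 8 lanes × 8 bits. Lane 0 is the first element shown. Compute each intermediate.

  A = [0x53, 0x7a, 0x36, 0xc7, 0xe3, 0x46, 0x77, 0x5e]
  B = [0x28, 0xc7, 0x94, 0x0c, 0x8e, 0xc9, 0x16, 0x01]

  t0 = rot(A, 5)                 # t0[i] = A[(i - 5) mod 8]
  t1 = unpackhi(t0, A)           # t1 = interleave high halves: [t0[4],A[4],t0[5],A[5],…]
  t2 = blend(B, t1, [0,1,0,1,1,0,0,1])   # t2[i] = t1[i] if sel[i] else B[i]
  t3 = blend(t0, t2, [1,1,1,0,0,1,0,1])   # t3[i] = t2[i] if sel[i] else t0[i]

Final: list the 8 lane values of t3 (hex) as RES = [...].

RES = [0x28, 0xe3, 0x94, 0x77, 0x5e, 0xc9, 0x7a, 0x5e]

t0 = [0xc7, 0xe3, 0x46, 0x77, 0x5e, 0x53, 0x7a, 0x36]
t1 = [0x5e, 0xe3, 0x53, 0x46, 0x7a, 0x77, 0x36, 0x5e]
t2 = [0x28, 0xe3, 0x94, 0x46, 0x7a, 0xc9, 0x16, 0x5e]
t3 = [0x28, 0xe3, 0x94, 0x77, 0x5e, 0xc9, 0x7a, 0x5e]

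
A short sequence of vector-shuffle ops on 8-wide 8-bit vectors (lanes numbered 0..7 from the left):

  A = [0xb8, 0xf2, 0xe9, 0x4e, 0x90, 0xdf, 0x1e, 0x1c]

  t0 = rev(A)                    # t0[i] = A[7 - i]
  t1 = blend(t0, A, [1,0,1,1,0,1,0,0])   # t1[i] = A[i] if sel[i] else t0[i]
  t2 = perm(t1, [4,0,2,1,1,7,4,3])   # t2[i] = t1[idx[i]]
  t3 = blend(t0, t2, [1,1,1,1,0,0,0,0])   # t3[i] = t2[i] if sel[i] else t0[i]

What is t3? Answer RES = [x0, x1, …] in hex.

→ t0 |1c|1e|df|90|4e|e9|f2|b8|
→ t1 |b8|1e|e9|4e|4e|df|f2|b8|
→ t2 |4e|b8|e9|1e|1e|b8|4e|4e|
→ t3 |4e|b8|e9|1e|4e|e9|f2|b8|

RES = [0x4e, 0xb8, 0xe9, 0x1e, 0x4e, 0xe9, 0xf2, 0xb8]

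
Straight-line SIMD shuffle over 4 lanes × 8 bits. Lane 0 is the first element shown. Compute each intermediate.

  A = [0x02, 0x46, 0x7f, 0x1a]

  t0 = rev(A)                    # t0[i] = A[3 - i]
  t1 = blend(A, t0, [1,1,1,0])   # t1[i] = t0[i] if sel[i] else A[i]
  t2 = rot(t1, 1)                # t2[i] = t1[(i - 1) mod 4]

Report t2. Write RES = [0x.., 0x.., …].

RES = [ 0x1a  0x1a  0x7f  0x46 ]

t0 = [0x1a, 0x7f, 0x46, 0x02]
t1 = [0x1a, 0x7f, 0x46, 0x1a]
t2 = [0x1a, 0x1a, 0x7f, 0x46]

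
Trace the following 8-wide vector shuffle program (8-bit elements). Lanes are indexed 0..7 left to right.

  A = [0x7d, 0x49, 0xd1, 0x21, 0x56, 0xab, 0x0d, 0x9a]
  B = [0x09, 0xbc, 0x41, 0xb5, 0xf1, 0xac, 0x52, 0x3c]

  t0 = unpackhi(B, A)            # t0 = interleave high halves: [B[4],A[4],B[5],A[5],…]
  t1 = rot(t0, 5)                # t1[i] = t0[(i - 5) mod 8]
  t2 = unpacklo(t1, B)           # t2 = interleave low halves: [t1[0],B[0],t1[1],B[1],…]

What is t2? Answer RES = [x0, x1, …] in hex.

RES = [ 0xab  0x09  0x52  0xbc  0x0d  0x41  0x3c  0xb5 ]

→ t0 |f1|56|ac|ab|52|0d|3c|9a|
→ t1 |ab|52|0d|3c|9a|f1|56|ac|
→ t2 |ab|09|52|bc|0d|41|3c|b5|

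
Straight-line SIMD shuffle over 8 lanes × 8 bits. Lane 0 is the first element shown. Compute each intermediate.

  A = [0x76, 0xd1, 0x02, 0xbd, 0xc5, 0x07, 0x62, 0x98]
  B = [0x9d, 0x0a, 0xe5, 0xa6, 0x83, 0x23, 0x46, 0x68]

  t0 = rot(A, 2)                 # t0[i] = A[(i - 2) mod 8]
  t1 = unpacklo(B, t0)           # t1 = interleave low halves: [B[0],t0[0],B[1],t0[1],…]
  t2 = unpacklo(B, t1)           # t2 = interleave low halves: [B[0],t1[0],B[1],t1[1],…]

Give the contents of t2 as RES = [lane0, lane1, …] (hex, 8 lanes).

RES = [0x9d, 0x9d, 0x0a, 0x62, 0xe5, 0x0a, 0xa6, 0x98]

→ t0 |62|98|76|d1|02|bd|c5|07|
→ t1 |9d|62|0a|98|e5|76|a6|d1|
→ t2 |9d|9d|0a|62|e5|0a|a6|98|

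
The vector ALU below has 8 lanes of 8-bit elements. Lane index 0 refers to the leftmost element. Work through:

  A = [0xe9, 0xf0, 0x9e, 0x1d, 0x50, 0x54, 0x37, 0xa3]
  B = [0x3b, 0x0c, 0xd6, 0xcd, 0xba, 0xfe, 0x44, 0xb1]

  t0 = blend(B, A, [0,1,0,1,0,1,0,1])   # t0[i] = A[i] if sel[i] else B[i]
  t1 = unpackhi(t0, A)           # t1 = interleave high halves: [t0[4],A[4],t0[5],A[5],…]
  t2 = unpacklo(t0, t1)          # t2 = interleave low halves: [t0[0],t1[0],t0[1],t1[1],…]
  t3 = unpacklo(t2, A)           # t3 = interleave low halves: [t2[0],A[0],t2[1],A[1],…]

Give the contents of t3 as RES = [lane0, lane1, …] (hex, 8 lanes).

RES = [0x3b, 0xe9, 0xba, 0xf0, 0xf0, 0x9e, 0x50, 0x1d]

  t0: 3b f0 d6 1d ba 54 44 a3
  t1: ba 50 54 54 44 37 a3 a3
  t2: 3b ba f0 50 d6 54 1d 54
  t3: 3b e9 ba f0 f0 9e 50 1d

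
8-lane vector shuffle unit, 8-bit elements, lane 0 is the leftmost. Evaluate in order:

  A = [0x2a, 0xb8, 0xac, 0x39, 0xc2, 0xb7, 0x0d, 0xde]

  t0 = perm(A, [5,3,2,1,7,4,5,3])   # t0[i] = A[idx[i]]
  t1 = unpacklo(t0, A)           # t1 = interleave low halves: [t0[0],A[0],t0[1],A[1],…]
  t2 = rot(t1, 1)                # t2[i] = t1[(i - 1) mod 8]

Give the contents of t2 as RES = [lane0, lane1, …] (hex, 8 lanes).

RES = [0x39, 0xb7, 0x2a, 0x39, 0xb8, 0xac, 0xac, 0xb8]

  t0: b7 39 ac b8 de c2 b7 39
  t1: b7 2a 39 b8 ac ac b8 39
  t2: 39 b7 2a 39 b8 ac ac b8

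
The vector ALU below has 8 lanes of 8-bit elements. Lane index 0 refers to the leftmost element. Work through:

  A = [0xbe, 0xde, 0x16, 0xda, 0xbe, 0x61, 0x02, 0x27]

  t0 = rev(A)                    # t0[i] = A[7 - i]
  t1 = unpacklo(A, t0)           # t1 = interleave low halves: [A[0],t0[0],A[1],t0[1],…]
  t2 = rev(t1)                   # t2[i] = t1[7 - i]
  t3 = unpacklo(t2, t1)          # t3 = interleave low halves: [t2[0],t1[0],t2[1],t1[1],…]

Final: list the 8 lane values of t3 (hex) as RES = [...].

RES = [ 0xbe  0xbe  0xda  0x27  0x61  0xde  0x16  0x02 ]

  t0: 27 02 61 be da 16 de be
  t1: be 27 de 02 16 61 da be
  t2: be da 61 16 02 de 27 be
  t3: be be da 27 61 de 16 02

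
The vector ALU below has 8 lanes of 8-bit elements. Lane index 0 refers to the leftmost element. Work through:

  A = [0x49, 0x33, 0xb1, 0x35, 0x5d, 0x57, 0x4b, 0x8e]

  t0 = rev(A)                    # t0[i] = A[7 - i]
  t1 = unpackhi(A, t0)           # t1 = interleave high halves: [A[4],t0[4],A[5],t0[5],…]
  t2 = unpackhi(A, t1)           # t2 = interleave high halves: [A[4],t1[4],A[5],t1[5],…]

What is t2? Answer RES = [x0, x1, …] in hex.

RES = [0x5d, 0x4b, 0x57, 0x33, 0x4b, 0x8e, 0x8e, 0x49]

→ t0 |8e|4b|57|5d|35|b1|33|49|
→ t1 |5d|35|57|b1|4b|33|8e|49|
→ t2 |5d|4b|57|33|4b|8e|8e|49|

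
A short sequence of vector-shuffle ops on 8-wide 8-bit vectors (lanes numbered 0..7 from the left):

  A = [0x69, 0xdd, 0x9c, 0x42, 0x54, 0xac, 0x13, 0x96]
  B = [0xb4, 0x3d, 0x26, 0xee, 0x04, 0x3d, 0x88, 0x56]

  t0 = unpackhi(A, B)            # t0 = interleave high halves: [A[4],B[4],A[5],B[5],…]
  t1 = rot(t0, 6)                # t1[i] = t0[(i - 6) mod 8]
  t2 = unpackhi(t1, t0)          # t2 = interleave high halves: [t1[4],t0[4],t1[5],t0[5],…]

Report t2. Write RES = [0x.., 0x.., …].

t0 = [0x54, 0x04, 0xac, 0x3d, 0x13, 0x88, 0x96, 0x56]
t1 = [0xac, 0x3d, 0x13, 0x88, 0x96, 0x56, 0x54, 0x04]
t2 = [0x96, 0x13, 0x56, 0x88, 0x54, 0x96, 0x04, 0x56]

RES = [ 0x96  0x13  0x56  0x88  0x54  0x96  0x04  0x56 ]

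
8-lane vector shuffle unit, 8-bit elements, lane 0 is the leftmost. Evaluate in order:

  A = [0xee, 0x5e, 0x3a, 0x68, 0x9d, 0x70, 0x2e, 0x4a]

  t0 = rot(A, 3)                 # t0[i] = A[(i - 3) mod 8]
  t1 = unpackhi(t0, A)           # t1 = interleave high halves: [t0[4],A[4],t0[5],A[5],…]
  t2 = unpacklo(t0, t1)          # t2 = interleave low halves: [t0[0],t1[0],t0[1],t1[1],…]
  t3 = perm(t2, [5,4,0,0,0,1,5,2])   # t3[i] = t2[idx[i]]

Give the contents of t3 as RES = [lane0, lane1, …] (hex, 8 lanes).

RES = [ 0x3a  0x4a  0x70  0x70  0x70  0x5e  0x3a  0x2e ]

t0 = [0x70, 0x2e, 0x4a, 0xee, 0x5e, 0x3a, 0x68, 0x9d]
t1 = [0x5e, 0x9d, 0x3a, 0x70, 0x68, 0x2e, 0x9d, 0x4a]
t2 = [0x70, 0x5e, 0x2e, 0x9d, 0x4a, 0x3a, 0xee, 0x70]
t3 = [0x3a, 0x4a, 0x70, 0x70, 0x70, 0x5e, 0x3a, 0x2e]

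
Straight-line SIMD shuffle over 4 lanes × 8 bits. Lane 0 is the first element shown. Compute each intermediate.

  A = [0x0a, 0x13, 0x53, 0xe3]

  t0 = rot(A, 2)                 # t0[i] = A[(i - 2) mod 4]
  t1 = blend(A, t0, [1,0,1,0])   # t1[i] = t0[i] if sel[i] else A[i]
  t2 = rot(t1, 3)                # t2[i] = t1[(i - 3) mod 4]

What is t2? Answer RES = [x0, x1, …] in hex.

RES = [ 0x13  0x0a  0xe3  0x53 ]

t0 = [0x53, 0xe3, 0x0a, 0x13]
t1 = [0x53, 0x13, 0x0a, 0xe3]
t2 = [0x13, 0x0a, 0xe3, 0x53]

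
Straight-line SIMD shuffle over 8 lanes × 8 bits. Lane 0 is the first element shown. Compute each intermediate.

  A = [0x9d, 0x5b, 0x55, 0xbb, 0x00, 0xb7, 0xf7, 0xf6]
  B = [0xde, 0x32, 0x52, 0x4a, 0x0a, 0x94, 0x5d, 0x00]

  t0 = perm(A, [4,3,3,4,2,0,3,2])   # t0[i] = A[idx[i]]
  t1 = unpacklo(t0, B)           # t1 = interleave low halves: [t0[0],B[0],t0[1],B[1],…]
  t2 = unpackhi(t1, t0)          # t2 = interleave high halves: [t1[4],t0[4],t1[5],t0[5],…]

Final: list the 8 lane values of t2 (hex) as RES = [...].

RES = [ 0xbb  0x55  0x52  0x9d  0x00  0xbb  0x4a  0x55 ]

  t0: 00 bb bb 00 55 9d bb 55
  t1: 00 de bb 32 bb 52 00 4a
  t2: bb 55 52 9d 00 bb 4a 55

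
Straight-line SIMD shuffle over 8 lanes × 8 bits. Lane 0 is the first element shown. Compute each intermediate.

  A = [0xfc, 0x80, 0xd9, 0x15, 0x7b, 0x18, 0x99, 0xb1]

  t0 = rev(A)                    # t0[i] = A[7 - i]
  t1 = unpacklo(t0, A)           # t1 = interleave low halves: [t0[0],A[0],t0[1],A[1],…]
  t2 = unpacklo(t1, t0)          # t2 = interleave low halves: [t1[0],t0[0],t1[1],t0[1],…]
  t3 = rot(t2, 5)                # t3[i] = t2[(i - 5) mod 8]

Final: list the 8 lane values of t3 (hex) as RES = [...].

RES = [0x99, 0x99, 0x18, 0x80, 0x7b, 0xb1, 0xb1, 0xfc]

t0 = [0xb1, 0x99, 0x18, 0x7b, 0x15, 0xd9, 0x80, 0xfc]
t1 = [0xb1, 0xfc, 0x99, 0x80, 0x18, 0xd9, 0x7b, 0x15]
t2 = [0xb1, 0xb1, 0xfc, 0x99, 0x99, 0x18, 0x80, 0x7b]
t3 = [0x99, 0x99, 0x18, 0x80, 0x7b, 0xb1, 0xb1, 0xfc]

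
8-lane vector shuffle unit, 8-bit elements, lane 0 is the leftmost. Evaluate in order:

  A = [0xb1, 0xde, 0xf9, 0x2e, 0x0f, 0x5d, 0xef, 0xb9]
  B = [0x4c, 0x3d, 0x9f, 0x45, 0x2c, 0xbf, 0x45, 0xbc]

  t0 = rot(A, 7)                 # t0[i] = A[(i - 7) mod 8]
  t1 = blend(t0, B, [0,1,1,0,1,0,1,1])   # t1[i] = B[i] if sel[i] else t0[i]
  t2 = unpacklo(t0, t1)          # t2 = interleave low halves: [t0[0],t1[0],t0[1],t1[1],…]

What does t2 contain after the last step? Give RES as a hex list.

RES = [ 0xde  0xde  0xf9  0x3d  0x2e  0x9f  0x0f  0x0f ]

t0 = [0xde, 0xf9, 0x2e, 0x0f, 0x5d, 0xef, 0xb9, 0xb1]
t1 = [0xde, 0x3d, 0x9f, 0x0f, 0x2c, 0xef, 0x45, 0xbc]
t2 = [0xde, 0xde, 0xf9, 0x3d, 0x2e, 0x9f, 0x0f, 0x0f]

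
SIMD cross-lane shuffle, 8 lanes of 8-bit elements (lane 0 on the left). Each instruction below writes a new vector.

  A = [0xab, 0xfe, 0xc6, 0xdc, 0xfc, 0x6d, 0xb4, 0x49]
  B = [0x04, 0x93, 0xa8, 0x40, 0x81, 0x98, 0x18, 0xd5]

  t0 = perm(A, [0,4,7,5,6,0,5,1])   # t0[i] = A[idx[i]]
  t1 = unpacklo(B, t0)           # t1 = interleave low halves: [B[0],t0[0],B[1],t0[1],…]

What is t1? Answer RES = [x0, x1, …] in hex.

  t0: ab fc 49 6d b4 ab 6d fe
  t1: 04 ab 93 fc a8 49 40 6d

RES = [0x04, 0xab, 0x93, 0xfc, 0xa8, 0x49, 0x40, 0x6d]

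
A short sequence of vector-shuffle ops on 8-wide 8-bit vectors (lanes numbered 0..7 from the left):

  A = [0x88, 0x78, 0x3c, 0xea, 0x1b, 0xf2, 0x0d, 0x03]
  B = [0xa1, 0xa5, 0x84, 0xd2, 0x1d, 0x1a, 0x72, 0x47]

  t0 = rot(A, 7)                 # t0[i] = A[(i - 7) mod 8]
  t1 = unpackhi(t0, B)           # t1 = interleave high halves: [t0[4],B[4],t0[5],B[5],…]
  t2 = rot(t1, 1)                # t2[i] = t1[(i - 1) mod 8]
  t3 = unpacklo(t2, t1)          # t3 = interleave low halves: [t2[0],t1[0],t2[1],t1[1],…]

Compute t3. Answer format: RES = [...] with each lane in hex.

→ t0 |78|3c|ea|1b|f2|0d|03|88|
→ t1 |f2|1d|0d|1a|03|72|88|47|
→ t2 |47|f2|1d|0d|1a|03|72|88|
→ t3 |47|f2|f2|1d|1d|0d|0d|1a|

RES = [0x47, 0xf2, 0xf2, 0x1d, 0x1d, 0x0d, 0x0d, 0x1a]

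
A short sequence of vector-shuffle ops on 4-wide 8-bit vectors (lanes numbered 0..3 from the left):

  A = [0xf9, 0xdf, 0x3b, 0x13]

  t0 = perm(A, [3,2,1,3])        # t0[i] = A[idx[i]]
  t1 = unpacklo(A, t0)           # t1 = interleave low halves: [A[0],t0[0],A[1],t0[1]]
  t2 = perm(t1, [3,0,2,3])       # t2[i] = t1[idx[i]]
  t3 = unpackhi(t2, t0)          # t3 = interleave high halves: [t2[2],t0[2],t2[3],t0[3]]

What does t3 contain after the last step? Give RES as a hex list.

RES = [ 0xdf  0xdf  0x3b  0x13 ]

  t0: 13 3b df 13
  t1: f9 13 df 3b
  t2: 3b f9 df 3b
  t3: df df 3b 13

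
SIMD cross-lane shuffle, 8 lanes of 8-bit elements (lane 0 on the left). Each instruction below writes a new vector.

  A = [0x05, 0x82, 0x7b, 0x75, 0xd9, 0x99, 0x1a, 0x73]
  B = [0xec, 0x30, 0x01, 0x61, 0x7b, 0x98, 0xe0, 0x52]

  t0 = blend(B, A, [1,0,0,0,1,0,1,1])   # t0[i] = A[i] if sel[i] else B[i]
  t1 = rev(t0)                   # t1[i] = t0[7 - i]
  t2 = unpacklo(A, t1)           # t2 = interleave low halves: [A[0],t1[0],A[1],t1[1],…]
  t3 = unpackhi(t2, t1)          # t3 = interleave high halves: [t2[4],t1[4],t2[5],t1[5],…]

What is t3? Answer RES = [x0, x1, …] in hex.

  t0: 05 30 01 61 d9 98 1a 73
  t1: 73 1a 98 d9 61 01 30 05
  t2: 05 73 82 1a 7b 98 75 d9
  t3: 7b 61 98 01 75 30 d9 05

RES = [ 0x7b  0x61  0x98  0x01  0x75  0x30  0xd9  0x05 ]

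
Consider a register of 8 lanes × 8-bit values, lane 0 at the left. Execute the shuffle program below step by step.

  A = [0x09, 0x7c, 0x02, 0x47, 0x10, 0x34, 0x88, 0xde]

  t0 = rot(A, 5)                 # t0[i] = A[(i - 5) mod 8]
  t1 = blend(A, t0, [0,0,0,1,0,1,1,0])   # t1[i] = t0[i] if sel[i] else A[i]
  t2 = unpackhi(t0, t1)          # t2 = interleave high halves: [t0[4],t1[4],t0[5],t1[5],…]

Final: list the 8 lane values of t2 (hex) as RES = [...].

RES = [0xde, 0x10, 0x09, 0x09, 0x7c, 0x7c, 0x02, 0xde]

  t0: 47 10 34 88 de 09 7c 02
  t1: 09 7c 02 88 10 09 7c de
  t2: de 10 09 09 7c 7c 02 de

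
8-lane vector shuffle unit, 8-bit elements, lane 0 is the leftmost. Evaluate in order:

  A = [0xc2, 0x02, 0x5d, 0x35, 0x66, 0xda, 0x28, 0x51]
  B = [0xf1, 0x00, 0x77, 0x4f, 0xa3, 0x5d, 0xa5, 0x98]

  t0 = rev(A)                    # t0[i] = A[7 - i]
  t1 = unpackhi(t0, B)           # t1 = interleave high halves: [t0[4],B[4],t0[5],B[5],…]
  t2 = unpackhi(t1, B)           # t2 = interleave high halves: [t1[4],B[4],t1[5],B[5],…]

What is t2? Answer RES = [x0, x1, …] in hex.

t0 = [0x51, 0x28, 0xda, 0x66, 0x35, 0x5d, 0x02, 0xc2]
t1 = [0x35, 0xa3, 0x5d, 0x5d, 0x02, 0xa5, 0xc2, 0x98]
t2 = [0x02, 0xa3, 0xa5, 0x5d, 0xc2, 0xa5, 0x98, 0x98]

RES = [0x02, 0xa3, 0xa5, 0x5d, 0xc2, 0xa5, 0x98, 0x98]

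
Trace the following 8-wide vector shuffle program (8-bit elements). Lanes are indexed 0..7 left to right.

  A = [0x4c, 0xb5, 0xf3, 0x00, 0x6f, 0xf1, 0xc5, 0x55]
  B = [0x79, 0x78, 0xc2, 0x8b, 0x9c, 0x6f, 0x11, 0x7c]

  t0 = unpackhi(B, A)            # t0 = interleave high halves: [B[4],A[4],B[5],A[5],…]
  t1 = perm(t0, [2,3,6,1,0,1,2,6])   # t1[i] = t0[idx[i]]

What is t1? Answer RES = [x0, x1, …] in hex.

t0 = [0x9c, 0x6f, 0x6f, 0xf1, 0x11, 0xc5, 0x7c, 0x55]
t1 = [0x6f, 0xf1, 0x7c, 0x6f, 0x9c, 0x6f, 0x6f, 0x7c]

RES = [ 0x6f  0xf1  0x7c  0x6f  0x9c  0x6f  0x6f  0x7c ]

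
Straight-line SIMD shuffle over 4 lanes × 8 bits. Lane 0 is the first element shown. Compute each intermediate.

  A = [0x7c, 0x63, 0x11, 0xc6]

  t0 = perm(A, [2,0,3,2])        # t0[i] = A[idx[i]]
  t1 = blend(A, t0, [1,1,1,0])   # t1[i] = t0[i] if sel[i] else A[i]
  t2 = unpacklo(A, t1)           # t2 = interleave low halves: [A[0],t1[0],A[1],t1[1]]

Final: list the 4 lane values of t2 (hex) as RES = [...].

  t0: 11 7c c6 11
  t1: 11 7c c6 c6
  t2: 7c 11 63 7c

RES = [ 0x7c  0x11  0x63  0x7c ]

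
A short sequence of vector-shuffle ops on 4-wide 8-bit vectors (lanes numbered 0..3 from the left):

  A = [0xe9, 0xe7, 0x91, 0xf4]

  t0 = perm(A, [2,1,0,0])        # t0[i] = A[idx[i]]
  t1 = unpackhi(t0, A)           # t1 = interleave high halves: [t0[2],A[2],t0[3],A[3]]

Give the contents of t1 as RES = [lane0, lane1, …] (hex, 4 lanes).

  t0: 91 e7 e9 e9
  t1: e9 91 e9 f4

RES = [0xe9, 0x91, 0xe9, 0xf4]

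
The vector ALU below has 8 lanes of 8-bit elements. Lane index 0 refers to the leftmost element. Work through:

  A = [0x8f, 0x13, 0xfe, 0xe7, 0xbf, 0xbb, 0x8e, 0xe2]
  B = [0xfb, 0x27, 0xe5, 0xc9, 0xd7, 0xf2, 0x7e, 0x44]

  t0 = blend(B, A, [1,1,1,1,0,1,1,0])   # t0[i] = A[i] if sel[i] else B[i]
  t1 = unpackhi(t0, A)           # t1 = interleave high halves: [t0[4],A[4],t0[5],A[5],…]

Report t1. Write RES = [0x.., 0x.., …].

  t0: 8f 13 fe e7 d7 bb 8e 44
  t1: d7 bf bb bb 8e 8e 44 e2

RES = [0xd7, 0xbf, 0xbb, 0xbb, 0x8e, 0x8e, 0x44, 0xe2]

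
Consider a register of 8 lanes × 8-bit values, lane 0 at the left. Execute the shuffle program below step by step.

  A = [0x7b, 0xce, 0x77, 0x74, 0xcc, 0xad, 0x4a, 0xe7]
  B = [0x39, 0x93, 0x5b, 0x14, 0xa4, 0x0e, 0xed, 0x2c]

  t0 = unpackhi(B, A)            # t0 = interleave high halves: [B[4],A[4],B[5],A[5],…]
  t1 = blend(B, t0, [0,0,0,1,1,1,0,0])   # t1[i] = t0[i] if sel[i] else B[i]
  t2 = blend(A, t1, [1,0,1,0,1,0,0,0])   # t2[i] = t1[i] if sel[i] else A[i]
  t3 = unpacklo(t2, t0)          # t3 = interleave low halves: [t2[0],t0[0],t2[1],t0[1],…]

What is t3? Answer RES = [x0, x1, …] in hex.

  t0: a4 cc 0e ad ed 4a 2c e7
  t1: 39 93 5b ad ed 4a ed 2c
  t2: 39 ce 5b 74 ed ad 4a e7
  t3: 39 a4 ce cc 5b 0e 74 ad

RES = [ 0x39  0xa4  0xce  0xcc  0x5b  0x0e  0x74  0xad ]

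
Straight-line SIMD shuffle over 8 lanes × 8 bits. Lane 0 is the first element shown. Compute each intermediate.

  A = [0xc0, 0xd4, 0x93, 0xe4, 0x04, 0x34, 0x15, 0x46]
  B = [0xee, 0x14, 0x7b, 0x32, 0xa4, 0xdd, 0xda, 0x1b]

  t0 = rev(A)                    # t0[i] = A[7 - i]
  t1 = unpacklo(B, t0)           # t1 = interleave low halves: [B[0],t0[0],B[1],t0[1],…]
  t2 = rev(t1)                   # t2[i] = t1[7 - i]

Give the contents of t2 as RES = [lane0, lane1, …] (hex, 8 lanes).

t0 = [0x46, 0x15, 0x34, 0x04, 0xe4, 0x93, 0xd4, 0xc0]
t1 = [0xee, 0x46, 0x14, 0x15, 0x7b, 0x34, 0x32, 0x04]
t2 = [0x04, 0x32, 0x34, 0x7b, 0x15, 0x14, 0x46, 0xee]

RES = [ 0x04  0x32  0x34  0x7b  0x15  0x14  0x46  0xee ]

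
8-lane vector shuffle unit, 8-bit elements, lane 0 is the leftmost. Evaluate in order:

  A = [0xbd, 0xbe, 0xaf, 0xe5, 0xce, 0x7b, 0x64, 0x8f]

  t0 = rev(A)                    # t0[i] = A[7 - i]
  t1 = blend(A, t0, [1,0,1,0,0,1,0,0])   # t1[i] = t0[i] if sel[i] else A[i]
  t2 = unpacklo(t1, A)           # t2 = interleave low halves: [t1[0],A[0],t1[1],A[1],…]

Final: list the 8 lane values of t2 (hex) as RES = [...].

t0 = [0x8f, 0x64, 0x7b, 0xce, 0xe5, 0xaf, 0xbe, 0xbd]
t1 = [0x8f, 0xbe, 0x7b, 0xe5, 0xce, 0xaf, 0x64, 0x8f]
t2 = [0x8f, 0xbd, 0xbe, 0xbe, 0x7b, 0xaf, 0xe5, 0xe5]

RES = [ 0x8f  0xbd  0xbe  0xbe  0x7b  0xaf  0xe5  0xe5 ]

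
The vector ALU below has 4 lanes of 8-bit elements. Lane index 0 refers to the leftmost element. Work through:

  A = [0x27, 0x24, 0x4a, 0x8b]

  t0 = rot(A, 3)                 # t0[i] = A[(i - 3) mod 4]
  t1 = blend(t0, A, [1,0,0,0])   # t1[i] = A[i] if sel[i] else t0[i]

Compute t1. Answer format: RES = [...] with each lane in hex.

RES = [ 0x27  0x4a  0x8b  0x27 ]

→ t0 |24|4a|8b|27|
→ t1 |27|4a|8b|27|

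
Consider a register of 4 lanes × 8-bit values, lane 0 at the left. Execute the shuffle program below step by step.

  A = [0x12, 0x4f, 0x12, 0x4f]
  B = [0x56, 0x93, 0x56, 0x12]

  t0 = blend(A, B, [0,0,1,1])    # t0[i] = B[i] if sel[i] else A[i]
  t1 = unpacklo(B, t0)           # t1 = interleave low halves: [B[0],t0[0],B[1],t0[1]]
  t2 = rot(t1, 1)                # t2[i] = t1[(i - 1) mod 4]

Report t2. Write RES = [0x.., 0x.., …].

RES = [0x4f, 0x56, 0x12, 0x93]

  t0: 12 4f 56 12
  t1: 56 12 93 4f
  t2: 4f 56 12 93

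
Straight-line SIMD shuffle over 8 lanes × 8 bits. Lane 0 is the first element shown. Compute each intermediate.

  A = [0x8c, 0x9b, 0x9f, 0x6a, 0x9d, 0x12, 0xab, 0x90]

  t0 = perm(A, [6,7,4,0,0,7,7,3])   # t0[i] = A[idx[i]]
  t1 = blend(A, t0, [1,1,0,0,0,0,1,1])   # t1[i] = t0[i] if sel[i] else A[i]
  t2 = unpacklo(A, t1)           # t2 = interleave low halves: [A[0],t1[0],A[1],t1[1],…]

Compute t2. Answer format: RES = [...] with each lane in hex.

→ t0 |ab|90|9d|8c|8c|90|90|6a|
→ t1 |ab|90|9f|6a|9d|12|90|6a|
→ t2 |8c|ab|9b|90|9f|9f|6a|6a|

RES = [0x8c, 0xab, 0x9b, 0x90, 0x9f, 0x9f, 0x6a, 0x6a]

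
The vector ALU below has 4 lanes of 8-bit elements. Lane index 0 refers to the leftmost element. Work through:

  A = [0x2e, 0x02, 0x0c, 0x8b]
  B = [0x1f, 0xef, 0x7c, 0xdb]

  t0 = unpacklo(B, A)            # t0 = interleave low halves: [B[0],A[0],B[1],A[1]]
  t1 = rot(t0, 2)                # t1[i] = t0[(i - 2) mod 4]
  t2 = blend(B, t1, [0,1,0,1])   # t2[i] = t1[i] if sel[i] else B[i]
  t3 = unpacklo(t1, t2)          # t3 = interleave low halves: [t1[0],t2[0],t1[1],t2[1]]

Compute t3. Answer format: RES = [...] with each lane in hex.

RES = [ 0xef  0x1f  0x02  0x02 ]

  t0: 1f 2e ef 02
  t1: ef 02 1f 2e
  t2: 1f 02 7c 2e
  t3: ef 1f 02 02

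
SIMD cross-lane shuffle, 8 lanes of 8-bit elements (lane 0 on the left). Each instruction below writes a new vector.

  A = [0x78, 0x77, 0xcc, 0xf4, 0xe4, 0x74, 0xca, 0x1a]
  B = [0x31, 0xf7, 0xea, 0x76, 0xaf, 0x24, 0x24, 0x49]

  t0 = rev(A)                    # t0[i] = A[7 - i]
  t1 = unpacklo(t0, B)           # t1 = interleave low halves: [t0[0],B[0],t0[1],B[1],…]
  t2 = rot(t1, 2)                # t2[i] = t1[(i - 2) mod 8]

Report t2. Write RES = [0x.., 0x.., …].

RES = [ 0xe4  0x76  0x1a  0x31  0xca  0xf7  0x74  0xea ]

  t0: 1a ca 74 e4 f4 cc 77 78
  t1: 1a 31 ca f7 74 ea e4 76
  t2: e4 76 1a 31 ca f7 74 ea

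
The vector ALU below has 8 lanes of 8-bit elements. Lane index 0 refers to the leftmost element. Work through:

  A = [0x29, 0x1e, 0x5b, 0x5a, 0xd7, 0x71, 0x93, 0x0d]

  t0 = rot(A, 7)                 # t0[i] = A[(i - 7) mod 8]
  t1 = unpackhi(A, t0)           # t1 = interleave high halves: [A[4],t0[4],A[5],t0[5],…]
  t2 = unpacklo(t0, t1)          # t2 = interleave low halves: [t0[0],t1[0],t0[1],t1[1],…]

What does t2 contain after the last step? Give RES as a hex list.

t0 = [0x1e, 0x5b, 0x5a, 0xd7, 0x71, 0x93, 0x0d, 0x29]
t1 = [0xd7, 0x71, 0x71, 0x93, 0x93, 0x0d, 0x0d, 0x29]
t2 = [0x1e, 0xd7, 0x5b, 0x71, 0x5a, 0x71, 0xd7, 0x93]

RES = [0x1e, 0xd7, 0x5b, 0x71, 0x5a, 0x71, 0xd7, 0x93]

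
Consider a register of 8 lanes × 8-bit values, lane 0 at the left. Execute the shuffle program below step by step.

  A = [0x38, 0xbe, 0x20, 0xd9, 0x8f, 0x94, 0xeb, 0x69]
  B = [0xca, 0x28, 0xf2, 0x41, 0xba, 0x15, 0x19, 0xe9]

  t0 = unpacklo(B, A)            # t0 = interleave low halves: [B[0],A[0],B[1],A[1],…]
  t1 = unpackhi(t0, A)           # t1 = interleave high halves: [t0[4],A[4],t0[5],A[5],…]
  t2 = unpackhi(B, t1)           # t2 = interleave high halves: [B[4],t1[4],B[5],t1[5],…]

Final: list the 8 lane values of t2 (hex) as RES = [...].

t0 = [0xca, 0x38, 0x28, 0xbe, 0xf2, 0x20, 0x41, 0xd9]
t1 = [0xf2, 0x8f, 0x20, 0x94, 0x41, 0xeb, 0xd9, 0x69]
t2 = [0xba, 0x41, 0x15, 0xeb, 0x19, 0xd9, 0xe9, 0x69]

RES = [0xba, 0x41, 0x15, 0xeb, 0x19, 0xd9, 0xe9, 0x69]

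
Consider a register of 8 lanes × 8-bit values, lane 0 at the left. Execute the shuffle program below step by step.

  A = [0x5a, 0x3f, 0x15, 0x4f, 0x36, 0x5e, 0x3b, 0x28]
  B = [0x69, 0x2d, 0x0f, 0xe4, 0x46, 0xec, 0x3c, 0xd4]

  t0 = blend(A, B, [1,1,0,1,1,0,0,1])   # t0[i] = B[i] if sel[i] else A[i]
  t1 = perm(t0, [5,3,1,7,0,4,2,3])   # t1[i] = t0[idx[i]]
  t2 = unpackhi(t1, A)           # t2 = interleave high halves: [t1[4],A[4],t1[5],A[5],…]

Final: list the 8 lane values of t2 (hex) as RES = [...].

  t0: 69 2d 15 e4 46 5e 3b d4
  t1: 5e e4 2d d4 69 46 15 e4
  t2: 69 36 46 5e 15 3b e4 28

RES = [0x69, 0x36, 0x46, 0x5e, 0x15, 0x3b, 0xe4, 0x28]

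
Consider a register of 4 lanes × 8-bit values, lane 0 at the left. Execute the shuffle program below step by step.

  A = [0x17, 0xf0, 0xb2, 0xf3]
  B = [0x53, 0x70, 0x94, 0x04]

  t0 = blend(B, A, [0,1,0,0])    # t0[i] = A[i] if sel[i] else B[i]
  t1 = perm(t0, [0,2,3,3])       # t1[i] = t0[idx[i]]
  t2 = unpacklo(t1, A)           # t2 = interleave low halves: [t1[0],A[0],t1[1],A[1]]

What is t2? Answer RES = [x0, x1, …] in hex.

→ t0 |53|f0|94|04|
→ t1 |53|94|04|04|
→ t2 |53|17|94|f0|

RES = [ 0x53  0x17  0x94  0xf0 ]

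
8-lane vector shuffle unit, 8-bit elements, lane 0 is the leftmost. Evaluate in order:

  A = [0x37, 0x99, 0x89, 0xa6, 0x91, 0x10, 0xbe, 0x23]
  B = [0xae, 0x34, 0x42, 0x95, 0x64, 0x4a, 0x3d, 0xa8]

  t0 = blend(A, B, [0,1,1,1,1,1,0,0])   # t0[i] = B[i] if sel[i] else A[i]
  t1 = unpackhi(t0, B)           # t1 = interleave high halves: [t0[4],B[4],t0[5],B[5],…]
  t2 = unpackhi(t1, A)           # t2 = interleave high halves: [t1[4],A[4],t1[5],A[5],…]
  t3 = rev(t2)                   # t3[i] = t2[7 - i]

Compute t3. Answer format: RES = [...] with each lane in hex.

RES = [0x23, 0xa8, 0xbe, 0x23, 0x10, 0x3d, 0x91, 0xbe]

  t0: 37 34 42 95 64 4a be 23
  t1: 64 64 4a 4a be 3d 23 a8
  t2: be 91 3d 10 23 be a8 23
  t3: 23 a8 be 23 10 3d 91 be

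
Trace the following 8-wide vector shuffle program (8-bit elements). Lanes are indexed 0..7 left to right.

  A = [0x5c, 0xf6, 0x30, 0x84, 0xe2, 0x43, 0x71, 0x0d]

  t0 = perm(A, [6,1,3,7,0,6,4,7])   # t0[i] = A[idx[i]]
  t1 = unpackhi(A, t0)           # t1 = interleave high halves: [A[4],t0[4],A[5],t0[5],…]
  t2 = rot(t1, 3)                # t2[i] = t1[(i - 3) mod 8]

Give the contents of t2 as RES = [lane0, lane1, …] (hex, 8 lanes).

RES = [ 0xe2  0x0d  0x0d  0xe2  0x5c  0x43  0x71  0x71 ]

→ t0 |71|f6|84|0d|5c|71|e2|0d|
→ t1 |e2|5c|43|71|71|e2|0d|0d|
→ t2 |e2|0d|0d|e2|5c|43|71|71|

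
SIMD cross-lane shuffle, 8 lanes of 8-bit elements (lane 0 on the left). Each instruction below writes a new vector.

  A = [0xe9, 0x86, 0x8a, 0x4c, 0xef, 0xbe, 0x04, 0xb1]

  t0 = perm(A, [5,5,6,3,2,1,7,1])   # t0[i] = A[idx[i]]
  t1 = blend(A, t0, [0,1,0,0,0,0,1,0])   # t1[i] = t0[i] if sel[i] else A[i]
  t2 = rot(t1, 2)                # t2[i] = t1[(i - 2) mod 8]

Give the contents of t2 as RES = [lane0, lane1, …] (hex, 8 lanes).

t0 = [0xbe, 0xbe, 0x04, 0x4c, 0x8a, 0x86, 0xb1, 0x86]
t1 = [0xe9, 0xbe, 0x8a, 0x4c, 0xef, 0xbe, 0xb1, 0xb1]
t2 = [0xb1, 0xb1, 0xe9, 0xbe, 0x8a, 0x4c, 0xef, 0xbe]

RES = [0xb1, 0xb1, 0xe9, 0xbe, 0x8a, 0x4c, 0xef, 0xbe]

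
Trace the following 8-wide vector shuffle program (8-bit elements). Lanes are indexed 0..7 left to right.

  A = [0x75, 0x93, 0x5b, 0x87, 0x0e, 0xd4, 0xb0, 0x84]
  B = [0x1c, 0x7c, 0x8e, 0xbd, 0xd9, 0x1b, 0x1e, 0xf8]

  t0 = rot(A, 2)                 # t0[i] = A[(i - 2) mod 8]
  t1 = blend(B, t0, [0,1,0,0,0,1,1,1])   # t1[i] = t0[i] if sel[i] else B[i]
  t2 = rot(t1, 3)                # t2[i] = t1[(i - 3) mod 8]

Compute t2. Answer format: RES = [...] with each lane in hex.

RES = [ 0x87  0x0e  0xd4  0x1c  0x84  0x8e  0xbd  0xd9 ]

  t0: b0 84 75 93 5b 87 0e d4
  t1: 1c 84 8e bd d9 87 0e d4
  t2: 87 0e d4 1c 84 8e bd d9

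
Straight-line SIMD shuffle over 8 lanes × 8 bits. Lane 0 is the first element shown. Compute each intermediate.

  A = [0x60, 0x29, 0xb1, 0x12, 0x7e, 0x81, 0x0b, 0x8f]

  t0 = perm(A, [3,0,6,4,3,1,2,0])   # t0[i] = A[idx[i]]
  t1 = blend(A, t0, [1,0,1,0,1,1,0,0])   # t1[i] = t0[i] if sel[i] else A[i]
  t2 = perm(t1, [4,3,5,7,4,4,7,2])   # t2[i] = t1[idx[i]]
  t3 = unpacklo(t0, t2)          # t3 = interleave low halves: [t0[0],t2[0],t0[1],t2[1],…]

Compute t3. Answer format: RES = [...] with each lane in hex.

t0 = [0x12, 0x60, 0x0b, 0x7e, 0x12, 0x29, 0xb1, 0x60]
t1 = [0x12, 0x29, 0x0b, 0x12, 0x12, 0x29, 0x0b, 0x8f]
t2 = [0x12, 0x12, 0x29, 0x8f, 0x12, 0x12, 0x8f, 0x0b]
t3 = [0x12, 0x12, 0x60, 0x12, 0x0b, 0x29, 0x7e, 0x8f]

RES = [0x12, 0x12, 0x60, 0x12, 0x0b, 0x29, 0x7e, 0x8f]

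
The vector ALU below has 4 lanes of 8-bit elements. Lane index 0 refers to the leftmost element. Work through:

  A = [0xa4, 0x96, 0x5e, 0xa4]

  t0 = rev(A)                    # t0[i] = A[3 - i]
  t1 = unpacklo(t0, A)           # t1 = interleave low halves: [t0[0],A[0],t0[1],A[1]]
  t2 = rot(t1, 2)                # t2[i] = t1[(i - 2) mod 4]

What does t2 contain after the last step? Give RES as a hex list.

  t0: a4 5e 96 a4
  t1: a4 a4 5e 96
  t2: 5e 96 a4 a4

RES = [0x5e, 0x96, 0xa4, 0xa4]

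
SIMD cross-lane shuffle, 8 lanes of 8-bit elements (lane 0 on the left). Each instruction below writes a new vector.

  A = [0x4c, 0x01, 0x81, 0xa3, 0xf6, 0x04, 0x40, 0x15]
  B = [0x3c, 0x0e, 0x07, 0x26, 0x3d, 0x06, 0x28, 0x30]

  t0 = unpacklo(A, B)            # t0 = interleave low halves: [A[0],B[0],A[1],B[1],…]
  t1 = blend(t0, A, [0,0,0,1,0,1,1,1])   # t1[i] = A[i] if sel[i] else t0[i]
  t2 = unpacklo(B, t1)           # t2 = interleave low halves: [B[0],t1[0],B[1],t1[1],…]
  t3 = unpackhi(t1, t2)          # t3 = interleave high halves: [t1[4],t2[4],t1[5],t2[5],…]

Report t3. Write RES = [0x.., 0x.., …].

→ t0 |4c|3c|01|0e|81|07|a3|26|
→ t1 |4c|3c|01|a3|81|04|40|15|
→ t2 |3c|4c|0e|3c|07|01|26|a3|
→ t3 |81|07|04|01|40|26|15|a3|

RES = [ 0x81  0x07  0x04  0x01  0x40  0x26  0x15  0xa3 ]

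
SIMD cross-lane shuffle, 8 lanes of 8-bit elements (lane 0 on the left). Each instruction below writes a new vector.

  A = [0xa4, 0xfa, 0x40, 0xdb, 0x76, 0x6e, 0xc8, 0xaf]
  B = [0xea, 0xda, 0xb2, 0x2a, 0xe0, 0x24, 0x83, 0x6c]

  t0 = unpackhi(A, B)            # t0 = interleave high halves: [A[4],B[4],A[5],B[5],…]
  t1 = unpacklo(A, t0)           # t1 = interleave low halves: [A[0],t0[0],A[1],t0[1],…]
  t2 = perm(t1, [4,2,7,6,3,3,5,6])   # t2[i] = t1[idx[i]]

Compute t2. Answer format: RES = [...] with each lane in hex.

RES = [0x40, 0xfa, 0x24, 0xdb, 0xe0, 0xe0, 0x6e, 0xdb]

t0 = [0x76, 0xe0, 0x6e, 0x24, 0xc8, 0x83, 0xaf, 0x6c]
t1 = [0xa4, 0x76, 0xfa, 0xe0, 0x40, 0x6e, 0xdb, 0x24]
t2 = [0x40, 0xfa, 0x24, 0xdb, 0xe0, 0xe0, 0x6e, 0xdb]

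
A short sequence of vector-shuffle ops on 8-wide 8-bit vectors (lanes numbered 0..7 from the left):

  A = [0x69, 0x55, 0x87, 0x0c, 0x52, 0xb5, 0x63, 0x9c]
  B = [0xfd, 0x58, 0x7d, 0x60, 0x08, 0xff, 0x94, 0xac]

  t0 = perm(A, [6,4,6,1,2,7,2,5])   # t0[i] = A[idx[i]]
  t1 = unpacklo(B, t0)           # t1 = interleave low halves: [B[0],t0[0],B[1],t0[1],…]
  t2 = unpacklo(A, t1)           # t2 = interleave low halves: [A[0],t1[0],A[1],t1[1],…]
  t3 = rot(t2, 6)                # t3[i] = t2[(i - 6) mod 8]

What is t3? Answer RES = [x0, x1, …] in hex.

RES = [ 0x55  0x63  0x87  0x58  0x0c  0x52  0x69  0xfd ]

→ t0 |63|52|63|55|87|9c|87|b5|
→ t1 |fd|63|58|52|7d|63|60|55|
→ t2 |69|fd|55|63|87|58|0c|52|
→ t3 |55|63|87|58|0c|52|69|fd|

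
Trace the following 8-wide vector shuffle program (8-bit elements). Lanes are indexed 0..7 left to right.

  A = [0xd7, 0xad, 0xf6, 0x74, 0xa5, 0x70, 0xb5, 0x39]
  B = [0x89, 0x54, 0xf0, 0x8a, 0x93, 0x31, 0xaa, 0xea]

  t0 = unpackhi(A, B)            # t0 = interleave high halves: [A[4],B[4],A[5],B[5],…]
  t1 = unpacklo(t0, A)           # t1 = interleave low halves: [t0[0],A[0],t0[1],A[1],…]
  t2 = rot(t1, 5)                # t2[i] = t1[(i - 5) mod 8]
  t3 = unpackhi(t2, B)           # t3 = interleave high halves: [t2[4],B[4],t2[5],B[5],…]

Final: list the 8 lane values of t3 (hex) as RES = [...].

→ t0 |a5|93|70|31|b5|aa|39|ea|
→ t1 |a5|d7|93|ad|70|f6|31|74|
→ t2 |ad|70|f6|31|74|a5|d7|93|
→ t3 |74|93|a5|31|d7|aa|93|ea|

RES = [ 0x74  0x93  0xa5  0x31  0xd7  0xaa  0x93  0xea ]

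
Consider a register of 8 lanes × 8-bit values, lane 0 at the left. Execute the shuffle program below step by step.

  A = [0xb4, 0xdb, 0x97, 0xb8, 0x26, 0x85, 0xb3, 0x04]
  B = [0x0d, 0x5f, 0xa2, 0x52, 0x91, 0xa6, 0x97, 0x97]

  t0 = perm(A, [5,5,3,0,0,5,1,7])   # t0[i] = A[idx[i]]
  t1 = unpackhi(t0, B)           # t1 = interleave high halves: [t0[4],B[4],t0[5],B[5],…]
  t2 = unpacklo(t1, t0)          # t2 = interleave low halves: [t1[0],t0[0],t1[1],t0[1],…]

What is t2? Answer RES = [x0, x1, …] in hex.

  t0: 85 85 b8 b4 b4 85 db 04
  t1: b4 91 85 a6 db 97 04 97
  t2: b4 85 91 85 85 b8 a6 b4

RES = [ 0xb4  0x85  0x91  0x85  0x85  0xb8  0xa6  0xb4 ]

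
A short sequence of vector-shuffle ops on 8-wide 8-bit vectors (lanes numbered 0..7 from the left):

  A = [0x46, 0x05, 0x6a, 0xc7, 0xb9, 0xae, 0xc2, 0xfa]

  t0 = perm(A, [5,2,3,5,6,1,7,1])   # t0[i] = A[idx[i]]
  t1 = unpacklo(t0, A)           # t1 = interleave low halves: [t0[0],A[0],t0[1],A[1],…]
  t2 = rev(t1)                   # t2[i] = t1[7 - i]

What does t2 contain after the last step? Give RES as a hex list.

RES = [0xc7, 0xae, 0x6a, 0xc7, 0x05, 0x6a, 0x46, 0xae]

→ t0 |ae|6a|c7|ae|c2|05|fa|05|
→ t1 |ae|46|6a|05|c7|6a|ae|c7|
→ t2 |c7|ae|6a|c7|05|6a|46|ae|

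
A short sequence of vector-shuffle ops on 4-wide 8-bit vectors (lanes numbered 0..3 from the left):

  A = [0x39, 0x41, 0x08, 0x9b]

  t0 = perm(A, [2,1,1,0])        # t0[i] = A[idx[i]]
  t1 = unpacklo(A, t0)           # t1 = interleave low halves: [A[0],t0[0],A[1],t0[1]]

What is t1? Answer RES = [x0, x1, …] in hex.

RES = [ 0x39  0x08  0x41  0x41 ]

  t0: 08 41 41 39
  t1: 39 08 41 41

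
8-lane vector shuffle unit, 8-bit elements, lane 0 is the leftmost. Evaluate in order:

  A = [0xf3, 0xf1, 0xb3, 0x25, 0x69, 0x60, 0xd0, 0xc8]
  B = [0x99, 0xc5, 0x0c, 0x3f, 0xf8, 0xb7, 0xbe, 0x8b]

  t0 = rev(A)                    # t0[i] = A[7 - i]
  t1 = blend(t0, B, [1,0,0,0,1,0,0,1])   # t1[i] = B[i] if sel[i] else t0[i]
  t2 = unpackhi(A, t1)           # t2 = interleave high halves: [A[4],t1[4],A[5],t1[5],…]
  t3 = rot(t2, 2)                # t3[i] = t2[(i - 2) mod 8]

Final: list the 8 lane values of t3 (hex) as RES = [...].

t0 = [0xc8, 0xd0, 0x60, 0x69, 0x25, 0xb3, 0xf1, 0xf3]
t1 = [0x99, 0xd0, 0x60, 0x69, 0xf8, 0xb3, 0xf1, 0x8b]
t2 = [0x69, 0xf8, 0x60, 0xb3, 0xd0, 0xf1, 0xc8, 0x8b]
t3 = [0xc8, 0x8b, 0x69, 0xf8, 0x60, 0xb3, 0xd0, 0xf1]

RES = [ 0xc8  0x8b  0x69  0xf8  0x60  0xb3  0xd0  0xf1 ]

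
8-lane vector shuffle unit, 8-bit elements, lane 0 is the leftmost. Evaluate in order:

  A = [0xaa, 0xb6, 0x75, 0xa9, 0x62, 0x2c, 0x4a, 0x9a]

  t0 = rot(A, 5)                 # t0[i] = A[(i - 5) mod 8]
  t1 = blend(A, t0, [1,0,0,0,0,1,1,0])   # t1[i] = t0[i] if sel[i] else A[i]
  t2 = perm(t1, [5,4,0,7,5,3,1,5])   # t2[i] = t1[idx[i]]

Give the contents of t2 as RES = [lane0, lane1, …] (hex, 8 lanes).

→ t0 |a9|62|2c|4a|9a|aa|b6|75|
→ t1 |a9|b6|75|a9|62|aa|b6|9a|
→ t2 |aa|62|a9|9a|aa|a9|b6|aa|

RES = [0xaa, 0x62, 0xa9, 0x9a, 0xaa, 0xa9, 0xb6, 0xaa]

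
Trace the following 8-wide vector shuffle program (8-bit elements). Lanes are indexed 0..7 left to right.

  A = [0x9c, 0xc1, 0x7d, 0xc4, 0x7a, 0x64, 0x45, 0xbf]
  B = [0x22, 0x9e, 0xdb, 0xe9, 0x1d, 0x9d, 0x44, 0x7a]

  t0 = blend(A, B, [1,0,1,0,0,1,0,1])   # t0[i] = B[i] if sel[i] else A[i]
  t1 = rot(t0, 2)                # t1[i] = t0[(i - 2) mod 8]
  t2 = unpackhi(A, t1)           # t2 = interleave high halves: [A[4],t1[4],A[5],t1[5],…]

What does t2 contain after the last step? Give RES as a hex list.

t0 = [0x22, 0xc1, 0xdb, 0xc4, 0x7a, 0x9d, 0x45, 0x7a]
t1 = [0x45, 0x7a, 0x22, 0xc1, 0xdb, 0xc4, 0x7a, 0x9d]
t2 = [0x7a, 0xdb, 0x64, 0xc4, 0x45, 0x7a, 0xbf, 0x9d]

RES = [ 0x7a  0xdb  0x64  0xc4  0x45  0x7a  0xbf  0x9d ]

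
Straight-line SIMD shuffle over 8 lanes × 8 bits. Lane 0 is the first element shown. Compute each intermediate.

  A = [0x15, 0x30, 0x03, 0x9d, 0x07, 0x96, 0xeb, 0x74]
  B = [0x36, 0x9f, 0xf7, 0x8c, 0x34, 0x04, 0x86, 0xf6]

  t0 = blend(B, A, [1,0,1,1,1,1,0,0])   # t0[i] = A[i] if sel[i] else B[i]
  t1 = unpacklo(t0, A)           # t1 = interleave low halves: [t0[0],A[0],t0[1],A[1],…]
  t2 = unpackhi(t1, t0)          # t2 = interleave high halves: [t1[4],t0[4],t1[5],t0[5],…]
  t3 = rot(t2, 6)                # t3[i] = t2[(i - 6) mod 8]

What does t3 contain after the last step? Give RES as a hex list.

RES = [ 0x03  0x96  0x9d  0x86  0x9d  0xf6  0x03  0x07 ]

→ t0 |15|9f|03|9d|07|96|86|f6|
→ t1 |15|15|9f|30|03|03|9d|9d|
→ t2 |03|07|03|96|9d|86|9d|f6|
→ t3 |03|96|9d|86|9d|f6|03|07|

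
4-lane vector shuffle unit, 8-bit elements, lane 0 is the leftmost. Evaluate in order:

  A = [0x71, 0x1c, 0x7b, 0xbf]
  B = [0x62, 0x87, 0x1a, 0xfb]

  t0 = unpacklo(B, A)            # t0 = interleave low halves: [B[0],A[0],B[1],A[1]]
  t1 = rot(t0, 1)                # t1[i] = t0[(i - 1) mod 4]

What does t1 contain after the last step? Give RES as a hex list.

RES = [0x1c, 0x62, 0x71, 0x87]

t0 = [0x62, 0x71, 0x87, 0x1c]
t1 = [0x1c, 0x62, 0x71, 0x87]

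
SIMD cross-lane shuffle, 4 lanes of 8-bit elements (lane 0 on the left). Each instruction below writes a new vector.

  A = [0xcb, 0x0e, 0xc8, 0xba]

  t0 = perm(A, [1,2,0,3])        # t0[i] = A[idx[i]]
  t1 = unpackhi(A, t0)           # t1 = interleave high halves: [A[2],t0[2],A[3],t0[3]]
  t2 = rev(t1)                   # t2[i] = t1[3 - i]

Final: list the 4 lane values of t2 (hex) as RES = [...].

t0 = [0x0e, 0xc8, 0xcb, 0xba]
t1 = [0xc8, 0xcb, 0xba, 0xba]
t2 = [0xba, 0xba, 0xcb, 0xc8]

RES = [ 0xba  0xba  0xcb  0xc8 ]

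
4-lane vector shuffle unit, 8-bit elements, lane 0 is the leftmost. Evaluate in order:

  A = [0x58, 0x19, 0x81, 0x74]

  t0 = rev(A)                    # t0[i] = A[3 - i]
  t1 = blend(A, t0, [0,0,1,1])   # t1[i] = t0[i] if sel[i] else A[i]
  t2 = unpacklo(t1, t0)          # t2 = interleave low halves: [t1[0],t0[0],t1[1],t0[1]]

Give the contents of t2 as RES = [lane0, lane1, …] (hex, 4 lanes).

RES = [0x58, 0x74, 0x19, 0x81]

  t0: 74 81 19 58
  t1: 58 19 19 58
  t2: 58 74 19 81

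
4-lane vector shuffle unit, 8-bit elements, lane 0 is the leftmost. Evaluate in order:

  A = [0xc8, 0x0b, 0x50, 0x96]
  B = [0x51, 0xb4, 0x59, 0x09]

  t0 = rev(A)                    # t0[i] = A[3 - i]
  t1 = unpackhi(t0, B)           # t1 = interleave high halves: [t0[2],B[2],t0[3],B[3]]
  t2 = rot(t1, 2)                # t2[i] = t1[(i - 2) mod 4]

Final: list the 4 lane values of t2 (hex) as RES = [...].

  t0: 96 50 0b c8
  t1: 0b 59 c8 09
  t2: c8 09 0b 59

RES = [ 0xc8  0x09  0x0b  0x59 ]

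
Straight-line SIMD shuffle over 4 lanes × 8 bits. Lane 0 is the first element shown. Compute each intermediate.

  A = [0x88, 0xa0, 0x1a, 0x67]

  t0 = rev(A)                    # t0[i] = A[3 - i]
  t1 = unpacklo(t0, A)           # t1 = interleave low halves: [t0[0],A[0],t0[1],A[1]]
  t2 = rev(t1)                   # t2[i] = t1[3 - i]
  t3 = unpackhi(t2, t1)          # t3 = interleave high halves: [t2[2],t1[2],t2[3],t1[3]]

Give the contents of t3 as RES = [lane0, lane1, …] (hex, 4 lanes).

  t0: 67 1a a0 88
  t1: 67 88 1a a0
  t2: a0 1a 88 67
  t3: 88 1a 67 a0

RES = [ 0x88  0x1a  0x67  0xa0 ]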